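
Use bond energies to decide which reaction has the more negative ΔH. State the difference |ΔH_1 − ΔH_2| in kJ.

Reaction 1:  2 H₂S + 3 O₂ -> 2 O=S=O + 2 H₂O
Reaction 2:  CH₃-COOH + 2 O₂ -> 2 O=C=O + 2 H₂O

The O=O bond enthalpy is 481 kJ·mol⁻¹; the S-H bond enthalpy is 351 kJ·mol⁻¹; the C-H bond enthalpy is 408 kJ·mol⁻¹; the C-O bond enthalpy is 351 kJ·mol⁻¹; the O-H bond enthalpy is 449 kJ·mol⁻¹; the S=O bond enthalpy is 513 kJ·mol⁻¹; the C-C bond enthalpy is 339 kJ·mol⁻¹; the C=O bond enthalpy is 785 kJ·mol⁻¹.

Reaction 1, by 175 kJ

Reaction 1:
  Bonds broken (reactants):
    O=O: 3 × 481 = 1443
    S-H: 4 × 351 = 1404
    Σ(broken) = 2847 kJ
  Bonds formed (products):
    O-H: 4 × 449 = 1796
    S=O: 4 × 513 = 2052
    Σ(formed) = 3848 kJ
  ΔH_1 = 2847 − 3848 = −1001 kJ
Reaction 2:
  Bonds broken (reactants):
    C-C: 1 × 339 = 339
    C-H: 3 × 408 = 1224
    C-O: 1 × 351 = 351
    C=O: 1 × 785 = 785
    O-H: 1 × 449 = 449
    O=O: 2 × 481 = 962
    Σ(broken) = 4110 kJ
  Bonds formed (products):
    C=O: 4 × 785 = 3140
    O-H: 4 × 449 = 1796
    Σ(formed) = 4936 kJ
  ΔH_2 = 4110 − 4936 = −826 kJ
ΔH_1 − ΔH_2 = −175 kJ, so reaction 1 has the more negative ΔH; |ΔH_1 − ΔH_2| = 175 kJ.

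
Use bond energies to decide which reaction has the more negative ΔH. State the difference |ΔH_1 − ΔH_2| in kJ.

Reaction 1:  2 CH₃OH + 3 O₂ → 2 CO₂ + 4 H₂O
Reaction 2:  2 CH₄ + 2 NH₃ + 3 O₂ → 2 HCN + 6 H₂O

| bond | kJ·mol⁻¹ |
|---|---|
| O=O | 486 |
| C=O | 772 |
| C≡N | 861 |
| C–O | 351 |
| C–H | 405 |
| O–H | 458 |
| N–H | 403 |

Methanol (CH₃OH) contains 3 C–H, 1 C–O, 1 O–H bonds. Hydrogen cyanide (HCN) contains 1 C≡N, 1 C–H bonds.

Reaction 1, by 334 kJ

Reaction 1:
  Bonds broken (reactants):
    C–H: 6 × 405 = 2430
    C–O: 2 × 351 = 702
    O–H: 2 × 458 = 916
    O=O: 3 × 486 = 1458
    Σ(broken) = 5506 kJ
  Bonds formed (products):
    C=O: 4 × 772 = 3088
    O–H: 8 × 458 = 3664
    Σ(formed) = 6752 kJ
  ΔH_1 = 5506 − 6752 = −1246 kJ
Reaction 2:
  Bonds broken (reactants):
    C–H: 8 × 405 = 3240
    N–H: 6 × 403 = 2418
    O=O: 3 × 486 = 1458
    Σ(broken) = 7116 kJ
  Bonds formed (products):
    C≡N: 2 × 861 = 1722
    C–H: 2 × 405 = 810
    O–H: 12 × 458 = 5496
    Σ(formed) = 8028 kJ
  ΔH_2 = 7116 − 8028 = −912 kJ
ΔH_1 − ΔH_2 = −334 kJ, so reaction 1 has the more negative ΔH; |ΔH_1 − ΔH_2| = 334 kJ.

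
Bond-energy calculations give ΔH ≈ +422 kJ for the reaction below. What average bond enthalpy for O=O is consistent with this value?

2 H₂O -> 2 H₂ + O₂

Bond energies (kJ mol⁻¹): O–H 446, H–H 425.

D(O=O) ≈ 512 kJ/mol

Let D be the O=O bond energy.
Σ(broken) = 4×446 = 1784
Σ(formed) = 2×425 + 1×D = 850 + D
ΔH = Σ(broken) − Σ(formed) = (1784) − (850 + D) = +934 − D
Setting this equal to +422 kJ gives D = 512 kJ/mol.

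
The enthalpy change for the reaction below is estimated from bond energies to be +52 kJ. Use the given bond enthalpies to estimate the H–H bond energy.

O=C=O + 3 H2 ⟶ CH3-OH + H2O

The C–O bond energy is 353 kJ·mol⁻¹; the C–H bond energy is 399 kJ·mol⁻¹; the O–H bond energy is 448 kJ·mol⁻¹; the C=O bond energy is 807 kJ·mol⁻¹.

D(H–H) ≈ 444 kJ/mol

Let D be the H–H bond energy.
Σ(broken) = 2×807 + 3×D = 1614 + 3D
Σ(formed) = 3×399 + 1×353 + 3×448 = 2894
ΔH = Σ(broken) − Σ(formed) = (1614 + 3D) − (2894) = −1280 + 3D
Setting this equal to +52 kJ gives 3D = 1332, so D = 444 kJ/mol.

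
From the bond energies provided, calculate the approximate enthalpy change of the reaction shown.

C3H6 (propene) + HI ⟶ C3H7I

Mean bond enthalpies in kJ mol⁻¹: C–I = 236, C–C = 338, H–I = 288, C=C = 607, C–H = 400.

ΔH ≈ −79 kJ

Bonds broken (reactants):
  C–C: 1 × 338 = 338
  C–H: 6 × 400 = 2400
  C=C: 1 × 607 = 607
  H–I: 1 × 288 = 288
  Σ(broken) = 3633 kJ
Bonds formed (products):
  C–C: 2 × 338 = 676
  C–H: 7 × 400 = 2800
  C–I: 1 × 236 = 236
  Σ(formed) = 3712 kJ
ΔH = Σ(broken) − Σ(formed) = 3633 − 3712 = −79 kJ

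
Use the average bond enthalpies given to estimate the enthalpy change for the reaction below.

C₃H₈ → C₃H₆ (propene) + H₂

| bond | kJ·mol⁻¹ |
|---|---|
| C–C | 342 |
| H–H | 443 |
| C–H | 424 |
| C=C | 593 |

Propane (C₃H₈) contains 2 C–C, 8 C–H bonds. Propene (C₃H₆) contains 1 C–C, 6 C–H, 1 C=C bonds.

Bonds broken (reactants):
  C–C: 2 × 342 = 684
  C–H: 8 × 424 = 3392
  Σ(broken) = 4076 kJ
Bonds formed (products):
  C–C: 1 × 342 = 342
  C–H: 6 × 424 = 2544
  C=C: 1 × 593 = 593
  H–H: 1 × 443 = 443
  Σ(formed) = 3922 kJ
ΔH = Σ(broken) − Σ(formed) = 4076 − 3922 = +154 kJ

ΔH ≈ +154 kJ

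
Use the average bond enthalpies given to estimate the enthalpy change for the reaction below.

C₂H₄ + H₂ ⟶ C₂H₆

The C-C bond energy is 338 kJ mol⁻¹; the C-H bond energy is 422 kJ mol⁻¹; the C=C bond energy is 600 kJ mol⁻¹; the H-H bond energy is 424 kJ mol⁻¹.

ΔH ≈ −158 kJ

Bonds broken (reactants):
  C-H: 4 × 422 = 1688
  C=C: 1 × 600 = 600
  H-H: 1 × 424 = 424
  Σ(broken) = 2712 kJ
Bonds formed (products):
  C-C: 1 × 338 = 338
  C-H: 6 × 422 = 2532
  Σ(formed) = 2870 kJ
ΔH = Σ(broken) − Σ(formed) = 2712 − 2870 = −158 kJ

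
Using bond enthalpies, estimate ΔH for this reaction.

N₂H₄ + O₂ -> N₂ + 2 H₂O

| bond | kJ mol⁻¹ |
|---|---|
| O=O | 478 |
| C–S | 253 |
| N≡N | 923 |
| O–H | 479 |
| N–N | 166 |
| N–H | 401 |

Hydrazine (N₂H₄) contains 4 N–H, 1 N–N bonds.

Bonds broken (reactants):
  N–H: 4 × 401 = 1604
  N–N: 1 × 166 = 166
  O=O: 1 × 478 = 478
  Σ(broken) = 2248 kJ
Bonds formed (products):
  N≡N: 1 × 923 = 923
  O–H: 4 × 479 = 1916
  Σ(formed) = 2839 kJ
ΔH = Σ(broken) − Σ(formed) = 2248 − 2839 = −591 kJ

ΔH ≈ −591 kJ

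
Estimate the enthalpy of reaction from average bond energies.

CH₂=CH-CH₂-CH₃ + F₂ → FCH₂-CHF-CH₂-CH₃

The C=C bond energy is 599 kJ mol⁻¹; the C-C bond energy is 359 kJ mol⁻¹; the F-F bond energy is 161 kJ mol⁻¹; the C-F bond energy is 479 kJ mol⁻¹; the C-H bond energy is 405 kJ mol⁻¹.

Bonds broken (reactants):
  C-C: 2 × 359 = 718
  C-H: 8 × 405 = 3240
  C=C: 1 × 599 = 599
  F-F: 1 × 161 = 161
  Σ(broken) = 4718 kJ
Bonds formed (products):
  C-C: 3 × 359 = 1077
  C-F: 2 × 479 = 958
  C-H: 8 × 405 = 3240
  Σ(formed) = 5275 kJ
ΔH = Σ(broken) − Σ(formed) = 4718 − 5275 = −557 kJ

ΔH ≈ −557 kJ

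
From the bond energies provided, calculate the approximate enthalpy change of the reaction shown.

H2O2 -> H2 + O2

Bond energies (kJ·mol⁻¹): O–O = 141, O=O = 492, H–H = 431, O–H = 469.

Bonds broken (reactants):
  O–H: 2 × 469 = 938
  O–O: 1 × 141 = 141
  Σ(broken) = 1079 kJ
Bonds formed (products):
  H–H: 1 × 431 = 431
  O=O: 1 × 492 = 492
  Σ(formed) = 923 kJ
ΔH = Σ(broken) − Σ(formed) = 1079 − 923 = +156 kJ

ΔH ≈ +156 kJ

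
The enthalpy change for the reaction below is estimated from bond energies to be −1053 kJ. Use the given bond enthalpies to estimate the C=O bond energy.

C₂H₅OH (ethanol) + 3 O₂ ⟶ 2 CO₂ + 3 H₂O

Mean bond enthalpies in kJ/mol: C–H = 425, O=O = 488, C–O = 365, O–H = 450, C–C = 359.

Let D be the C=O bond energy.
Σ(broken) = 1×359 + 5×425 + 1×365 + 1×450 + 3×488 = 4763
Σ(formed) = 4×D + 6×450 = 2700 + 4D
ΔH = Σ(broken) − Σ(formed) = (4763) − (2700 + 4D) = +2063 − 4D
Setting this equal to −1053 kJ gives 4D = 3116, so D = 779 kJ/mol.

D(C=O) ≈ 779 kJ/mol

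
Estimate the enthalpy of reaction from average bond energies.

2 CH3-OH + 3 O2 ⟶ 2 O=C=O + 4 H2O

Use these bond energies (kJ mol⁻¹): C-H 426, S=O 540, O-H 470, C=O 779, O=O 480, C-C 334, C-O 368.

Bonds broken (reactants):
  C-H: 6 × 426 = 2556
  C-O: 2 × 368 = 736
  O-H: 2 × 470 = 940
  O=O: 3 × 480 = 1440
  Σ(broken) = 5672 kJ
Bonds formed (products):
  C=O: 4 × 779 = 3116
  O-H: 8 × 470 = 3760
  Σ(formed) = 6876 kJ
ΔH = Σ(broken) − Σ(formed) = 5672 − 6876 = −1204 kJ

ΔH ≈ −1204 kJ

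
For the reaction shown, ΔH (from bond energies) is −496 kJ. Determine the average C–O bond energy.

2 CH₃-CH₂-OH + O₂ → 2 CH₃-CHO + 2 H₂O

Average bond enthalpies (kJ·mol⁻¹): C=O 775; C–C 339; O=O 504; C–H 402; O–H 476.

Let D be the C–O bond energy.
Σ(broken) = 2×339 + 10×402 + 2×D + 2×476 + 1×504 = 6154 + 2D
Σ(formed) = 2×339 + 8×402 + 2×775 + 4×476 = 7348
ΔH = Σ(broken) − Σ(formed) = (6154 + 2D) − (7348) = −1194 + 2D
Setting this equal to −496 kJ gives 2D = 698, so D = 349 kJ/mol.

D(C–O) ≈ 349 kJ/mol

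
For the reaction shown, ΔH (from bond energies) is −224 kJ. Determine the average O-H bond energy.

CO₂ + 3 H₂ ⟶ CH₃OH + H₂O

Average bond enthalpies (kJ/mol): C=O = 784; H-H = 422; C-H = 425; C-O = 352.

D(O-H) ≈ 477 kJ/mol

Let D be the O-H bond energy.
Σ(broken) = 2×784 + 3×422 = 2834
Σ(formed) = 3×425 + 1×352 + 3×D = 1627 + 3D
ΔH = Σ(broken) − Σ(formed) = (2834) − (1627 + 3D) = +1207 − 3D
Setting this equal to −224 kJ gives 3D = 1431, so D = 477 kJ/mol.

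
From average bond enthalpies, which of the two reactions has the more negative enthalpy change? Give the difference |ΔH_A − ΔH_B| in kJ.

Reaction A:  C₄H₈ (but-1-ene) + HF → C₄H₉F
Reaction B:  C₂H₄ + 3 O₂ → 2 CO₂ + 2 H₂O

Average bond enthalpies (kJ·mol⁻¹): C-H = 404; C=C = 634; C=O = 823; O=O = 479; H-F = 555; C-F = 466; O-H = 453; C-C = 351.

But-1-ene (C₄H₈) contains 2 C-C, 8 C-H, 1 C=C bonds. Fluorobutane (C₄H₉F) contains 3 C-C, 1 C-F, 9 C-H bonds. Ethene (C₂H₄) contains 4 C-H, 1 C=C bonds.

Reaction B, by 1385 kJ

Reaction A:
  Bonds broken (reactants):
    C-C: 2 × 351 = 702
    C-H: 8 × 404 = 3232
    C=C: 1 × 634 = 634
    H-F: 1 × 555 = 555
    Σ(broken) = 5123 kJ
  Bonds formed (products):
    C-C: 3 × 351 = 1053
    C-F: 1 × 466 = 466
    C-H: 9 × 404 = 3636
    Σ(formed) = 5155 kJ
  ΔH_A = 5123 − 5155 = −32 kJ
Reaction B:
  Bonds broken (reactants):
    C-H: 4 × 404 = 1616
    C=C: 1 × 634 = 634
    O=O: 3 × 479 = 1437
    Σ(broken) = 3687 kJ
  Bonds formed (products):
    C=O: 4 × 823 = 3292
    O-H: 4 × 453 = 1812
    Σ(formed) = 5104 kJ
  ΔH_B = 3687 − 5104 = −1417 kJ
ΔH_A − ΔH_B = +1385 kJ, so reaction B has the more negative ΔH; |ΔH_A − ΔH_B| = 1385 kJ.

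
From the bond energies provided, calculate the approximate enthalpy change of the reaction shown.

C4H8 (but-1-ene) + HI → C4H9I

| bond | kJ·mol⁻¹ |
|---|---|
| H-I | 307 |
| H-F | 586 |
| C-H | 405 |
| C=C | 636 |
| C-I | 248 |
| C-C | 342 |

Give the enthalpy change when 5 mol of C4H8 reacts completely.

Bonds broken (reactants):
  C-C: 2 × 342 = 684
  C-H: 8 × 405 = 3240
  C=C: 1 × 636 = 636
  H-I: 1 × 307 = 307
  Σ(broken) = 4867 kJ
Bonds formed (products):
  C-C: 3 × 342 = 1026
  C-H: 9 × 405 = 3645
  C-I: 1 × 248 = 248
  Σ(formed) = 4919 kJ
ΔH = Σ(broken) − Σ(formed) = 4867 − 4919 = −52 kJ
For 5× the reaction as written: 5 × (−52) = −260 kJ

ΔH = −260 kJ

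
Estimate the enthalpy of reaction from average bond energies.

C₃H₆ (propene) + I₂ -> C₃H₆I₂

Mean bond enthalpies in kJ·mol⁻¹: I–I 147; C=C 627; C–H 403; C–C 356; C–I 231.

ΔH ≈ −44 kJ

Bonds broken (reactants):
  C–C: 1 × 356 = 356
  C–H: 6 × 403 = 2418
  C=C: 1 × 627 = 627
  I–I: 1 × 147 = 147
  Σ(broken) = 3548 kJ
Bonds formed (products):
  C–C: 2 × 356 = 712
  C–H: 6 × 403 = 2418
  C–I: 2 × 231 = 462
  Σ(formed) = 3592 kJ
ΔH = Σ(broken) − Σ(formed) = 3548 − 3592 = −44 kJ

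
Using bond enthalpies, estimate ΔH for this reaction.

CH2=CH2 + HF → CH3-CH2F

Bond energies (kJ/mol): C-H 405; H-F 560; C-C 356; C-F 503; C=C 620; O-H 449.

Bonds broken (reactants):
  C-H: 4 × 405 = 1620
  C=C: 1 × 620 = 620
  H-F: 1 × 560 = 560
  Σ(broken) = 2800 kJ
Bonds formed (products):
  C-C: 1 × 356 = 356
  C-F: 1 × 503 = 503
  C-H: 5 × 405 = 2025
  Σ(formed) = 2884 kJ
ΔH = Σ(broken) − Σ(formed) = 2800 − 2884 = −84 kJ

ΔH ≈ −84 kJ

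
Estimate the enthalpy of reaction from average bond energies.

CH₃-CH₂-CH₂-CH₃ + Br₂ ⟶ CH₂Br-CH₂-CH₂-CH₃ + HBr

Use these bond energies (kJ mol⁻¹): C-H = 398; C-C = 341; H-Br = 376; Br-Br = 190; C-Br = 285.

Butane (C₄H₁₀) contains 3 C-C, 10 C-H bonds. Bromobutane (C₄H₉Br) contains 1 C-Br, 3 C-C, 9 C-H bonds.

ΔH ≈ −73 kJ

Bonds broken (reactants):
  Br-Br: 1 × 190 = 190
  C-C: 3 × 341 = 1023
  C-H: 10 × 398 = 3980
  Σ(broken) = 5193 kJ
Bonds formed (products):
  C-Br: 1 × 285 = 285
  C-C: 3 × 341 = 1023
  C-H: 9 × 398 = 3582
  H-Br: 1 × 376 = 376
  Σ(formed) = 5266 kJ
ΔH = Σ(broken) − Σ(formed) = 5193 − 5266 = −73 kJ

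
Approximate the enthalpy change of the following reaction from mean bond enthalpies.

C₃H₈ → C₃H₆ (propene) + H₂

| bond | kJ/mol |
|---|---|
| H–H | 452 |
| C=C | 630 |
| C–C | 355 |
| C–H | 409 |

Bonds broken (reactants):
  C–C: 2 × 355 = 710
  C–H: 8 × 409 = 3272
  Σ(broken) = 3982 kJ
Bonds formed (products):
  C–C: 1 × 355 = 355
  C–H: 6 × 409 = 2454
  C=C: 1 × 630 = 630
  H–H: 1 × 452 = 452
  Σ(formed) = 3891 kJ
ΔH = Σ(broken) − Σ(formed) = 3982 − 3891 = +91 kJ

ΔH ≈ +91 kJ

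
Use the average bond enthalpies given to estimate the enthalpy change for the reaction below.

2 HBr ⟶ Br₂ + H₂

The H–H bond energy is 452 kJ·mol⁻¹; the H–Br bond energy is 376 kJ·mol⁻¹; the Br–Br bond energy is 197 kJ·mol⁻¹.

ΔH ≈ +103 kJ

Bonds broken (reactants):
  H–Br: 2 × 376 = 752
  Σ(broken) = 752 kJ
Bonds formed (products):
  Br–Br: 1 × 197 = 197
  H–H: 1 × 452 = 452
  Σ(formed) = 649 kJ
ΔH = Σ(broken) − Σ(formed) = 752 − 649 = +103 kJ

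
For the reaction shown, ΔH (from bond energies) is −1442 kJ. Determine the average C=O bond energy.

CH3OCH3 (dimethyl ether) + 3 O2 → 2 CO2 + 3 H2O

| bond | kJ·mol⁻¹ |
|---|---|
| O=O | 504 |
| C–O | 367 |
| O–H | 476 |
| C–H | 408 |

D(C=O) ≈ 820 kJ/mol

Let D be the C=O bond energy.
Σ(broken) = 6×408 + 2×367 + 3×504 = 4694
Σ(formed) = 4×D + 6×476 = 2856 + 4D
ΔH = Σ(broken) − Σ(formed) = (4694) − (2856 + 4D) = +1838 − 4D
Setting this equal to −1442 kJ gives 4D = 3280, so D = 820 kJ/mol.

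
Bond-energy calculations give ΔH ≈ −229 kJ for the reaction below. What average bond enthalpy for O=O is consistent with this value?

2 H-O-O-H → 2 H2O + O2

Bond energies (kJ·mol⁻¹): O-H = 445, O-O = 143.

D(O=O) ≈ 515 kJ/mol

Let D be the O=O bond energy.
Σ(broken) = 4×445 + 2×143 = 2066
Σ(formed) = 4×445 + 1×D = 1780 + D
ΔH = Σ(broken) − Σ(formed) = (2066) − (1780 + D) = +286 − D
Setting this equal to −229 kJ gives D = 515 kJ/mol.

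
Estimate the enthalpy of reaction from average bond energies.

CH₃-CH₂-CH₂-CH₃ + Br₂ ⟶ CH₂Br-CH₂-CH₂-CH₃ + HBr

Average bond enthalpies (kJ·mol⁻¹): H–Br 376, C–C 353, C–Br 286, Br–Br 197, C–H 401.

ΔH ≈ −64 kJ

Bonds broken (reactants):
  Br–Br: 1 × 197 = 197
  C–C: 3 × 353 = 1059
  C–H: 10 × 401 = 4010
  Σ(broken) = 5266 kJ
Bonds formed (products):
  C–Br: 1 × 286 = 286
  C–C: 3 × 353 = 1059
  C–H: 9 × 401 = 3609
  H–Br: 1 × 376 = 376
  Σ(formed) = 5330 kJ
ΔH = Σ(broken) − Σ(formed) = 5266 − 5330 = −64 kJ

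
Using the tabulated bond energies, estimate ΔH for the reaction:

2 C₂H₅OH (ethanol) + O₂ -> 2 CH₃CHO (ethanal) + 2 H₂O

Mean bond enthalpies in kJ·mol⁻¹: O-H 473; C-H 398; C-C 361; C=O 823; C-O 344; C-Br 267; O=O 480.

ΔH ≈ −628 kJ

Bonds broken (reactants):
  C-C: 2 × 361 = 722
  C-H: 10 × 398 = 3980
  C-O: 2 × 344 = 688
  O-H: 2 × 473 = 946
  O=O: 1 × 480 = 480
  Σ(broken) = 6816 kJ
Bonds formed (products):
  C-C: 2 × 361 = 722
  C-H: 8 × 398 = 3184
  C=O: 2 × 823 = 1646
  O-H: 4 × 473 = 1892
  Σ(formed) = 7444 kJ
ΔH = Σ(broken) − Σ(formed) = 6816 − 7444 = −628 kJ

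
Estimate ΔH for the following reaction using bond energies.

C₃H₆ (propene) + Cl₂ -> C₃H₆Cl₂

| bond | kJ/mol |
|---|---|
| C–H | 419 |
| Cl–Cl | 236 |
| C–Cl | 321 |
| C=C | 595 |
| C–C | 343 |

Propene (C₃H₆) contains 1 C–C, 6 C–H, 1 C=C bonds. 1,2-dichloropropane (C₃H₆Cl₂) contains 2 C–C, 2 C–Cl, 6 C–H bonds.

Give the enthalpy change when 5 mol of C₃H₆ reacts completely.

Bonds broken (reactants):
  C–C: 1 × 343 = 343
  C–H: 6 × 419 = 2514
  C=C: 1 × 595 = 595
  Cl–Cl: 1 × 236 = 236
  Σ(broken) = 3688 kJ
Bonds formed (products):
  C–C: 2 × 343 = 686
  C–Cl: 2 × 321 = 642
  C–H: 6 × 419 = 2514
  Σ(formed) = 3842 kJ
ΔH = Σ(broken) − Σ(formed) = 3688 − 3842 = −154 kJ
For 5× the reaction as written: 5 × (−154) = −770 kJ

ΔH = −770 kJ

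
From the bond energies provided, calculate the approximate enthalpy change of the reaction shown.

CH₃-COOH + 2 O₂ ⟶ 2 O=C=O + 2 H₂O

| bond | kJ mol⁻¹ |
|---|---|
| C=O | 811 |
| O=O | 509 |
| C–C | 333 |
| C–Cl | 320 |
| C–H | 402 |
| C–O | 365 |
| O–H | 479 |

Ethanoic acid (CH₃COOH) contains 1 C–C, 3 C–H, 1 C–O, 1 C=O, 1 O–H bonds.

Bonds broken (reactants):
  C–C: 1 × 333 = 333
  C–H: 3 × 402 = 1206
  C–O: 1 × 365 = 365
  C=O: 1 × 811 = 811
  O–H: 1 × 479 = 479
  O=O: 2 × 509 = 1018
  Σ(broken) = 4212 kJ
Bonds formed (products):
  C=O: 4 × 811 = 3244
  O–H: 4 × 479 = 1916
  Σ(formed) = 5160 kJ
ΔH = Σ(broken) − Σ(formed) = 4212 − 5160 = −948 kJ

ΔH ≈ −948 kJ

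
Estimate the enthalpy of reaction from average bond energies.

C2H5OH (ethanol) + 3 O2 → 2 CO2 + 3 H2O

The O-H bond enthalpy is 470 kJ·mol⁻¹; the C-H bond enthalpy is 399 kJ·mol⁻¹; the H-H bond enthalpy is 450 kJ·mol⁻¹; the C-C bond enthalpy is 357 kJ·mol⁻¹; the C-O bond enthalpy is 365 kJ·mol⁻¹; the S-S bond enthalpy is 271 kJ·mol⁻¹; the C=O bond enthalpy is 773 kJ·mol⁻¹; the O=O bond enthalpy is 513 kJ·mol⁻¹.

ΔH ≈ −1186 kJ

Bonds broken (reactants):
  C-C: 1 × 357 = 357
  C-H: 5 × 399 = 1995
  C-O: 1 × 365 = 365
  O-H: 1 × 470 = 470
  O=O: 3 × 513 = 1539
  Σ(broken) = 4726 kJ
Bonds formed (products):
  C=O: 4 × 773 = 3092
  O-H: 6 × 470 = 2820
  Σ(formed) = 5912 kJ
ΔH = Σ(broken) − Σ(formed) = 4726 − 5912 = −1186 kJ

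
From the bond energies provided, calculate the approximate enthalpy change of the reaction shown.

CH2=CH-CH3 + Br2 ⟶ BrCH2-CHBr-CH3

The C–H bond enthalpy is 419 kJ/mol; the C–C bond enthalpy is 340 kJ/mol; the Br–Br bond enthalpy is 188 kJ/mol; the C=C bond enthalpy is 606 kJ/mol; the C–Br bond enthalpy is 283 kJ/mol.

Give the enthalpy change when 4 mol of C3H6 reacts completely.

Bonds broken (reactants):
  Br–Br: 1 × 188 = 188
  C–C: 1 × 340 = 340
  C–H: 6 × 419 = 2514
  C=C: 1 × 606 = 606
  Σ(broken) = 3648 kJ
Bonds formed (products):
  C–Br: 2 × 283 = 566
  C–C: 2 × 340 = 680
  C–H: 6 × 419 = 2514
  Σ(formed) = 3760 kJ
ΔH = Σ(broken) − Σ(formed) = 3648 − 3760 = −112 kJ
For 4× the reaction as written: 4 × (−112) = −448 kJ

ΔH = −448 kJ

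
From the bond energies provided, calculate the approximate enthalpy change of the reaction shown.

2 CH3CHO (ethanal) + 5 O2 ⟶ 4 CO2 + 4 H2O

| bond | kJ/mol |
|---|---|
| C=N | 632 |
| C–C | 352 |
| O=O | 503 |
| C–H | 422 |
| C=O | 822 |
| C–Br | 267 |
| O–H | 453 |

ΔH ≈ −1961 kJ

Bonds broken (reactants):
  C–C: 2 × 352 = 704
  C–H: 8 × 422 = 3376
  C=O: 2 × 822 = 1644
  O=O: 5 × 503 = 2515
  Σ(broken) = 8239 kJ
Bonds formed (products):
  C=O: 8 × 822 = 6576
  O–H: 8 × 453 = 3624
  Σ(formed) = 10200 kJ
ΔH = Σ(broken) − Σ(formed) = 8239 − 10200 = −1961 kJ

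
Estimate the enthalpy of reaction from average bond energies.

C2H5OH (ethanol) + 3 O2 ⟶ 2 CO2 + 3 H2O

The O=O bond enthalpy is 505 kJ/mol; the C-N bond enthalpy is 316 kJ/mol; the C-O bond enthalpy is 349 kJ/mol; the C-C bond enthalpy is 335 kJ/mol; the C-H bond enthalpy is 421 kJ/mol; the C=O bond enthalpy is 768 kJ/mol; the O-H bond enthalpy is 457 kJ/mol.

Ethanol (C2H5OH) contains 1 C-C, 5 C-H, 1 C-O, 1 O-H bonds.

ΔH ≈ −1053 kJ

Bonds broken (reactants):
  C-C: 1 × 335 = 335
  C-H: 5 × 421 = 2105
  C-O: 1 × 349 = 349
  O-H: 1 × 457 = 457
  O=O: 3 × 505 = 1515
  Σ(broken) = 4761 kJ
Bonds formed (products):
  C=O: 4 × 768 = 3072
  O-H: 6 × 457 = 2742
  Σ(formed) = 5814 kJ
ΔH = Σ(broken) − Σ(formed) = 4761 − 5814 = −1053 kJ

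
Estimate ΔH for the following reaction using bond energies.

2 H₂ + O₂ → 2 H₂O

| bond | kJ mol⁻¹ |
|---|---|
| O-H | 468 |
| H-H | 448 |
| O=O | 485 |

Bonds broken (reactants):
  H-H: 2 × 448 = 896
  O=O: 1 × 485 = 485
  Σ(broken) = 1381 kJ
Bonds formed (products):
  O-H: 4 × 468 = 1872
  Σ(formed) = 1872 kJ
ΔH = Σ(broken) − Σ(formed) = 1381 − 1872 = −491 kJ

ΔH ≈ −491 kJ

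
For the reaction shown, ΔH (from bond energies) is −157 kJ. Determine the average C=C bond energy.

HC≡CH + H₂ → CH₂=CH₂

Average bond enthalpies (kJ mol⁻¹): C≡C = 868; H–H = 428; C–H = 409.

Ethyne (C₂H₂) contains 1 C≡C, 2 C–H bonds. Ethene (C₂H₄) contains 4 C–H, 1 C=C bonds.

Let D be the C=C bond energy.
Σ(broken) = 1×868 + 2×409 + 1×428 = 2114
Σ(formed) = 4×409 + 1×D = 1636 + D
ΔH = Σ(broken) − Σ(formed) = (2114) − (1636 + D) = +478 − D
Setting this equal to −157 kJ gives D = 635 kJ/mol.

D(C=C) ≈ 635 kJ/mol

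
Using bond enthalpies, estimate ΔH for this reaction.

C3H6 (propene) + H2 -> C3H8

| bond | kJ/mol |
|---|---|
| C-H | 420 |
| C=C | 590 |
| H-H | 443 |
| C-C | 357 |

ΔH ≈ −164 kJ

Bonds broken (reactants):
  C-C: 1 × 357 = 357
  C-H: 6 × 420 = 2520
  C=C: 1 × 590 = 590
  H-H: 1 × 443 = 443
  Σ(broken) = 3910 kJ
Bonds formed (products):
  C-C: 2 × 357 = 714
  C-H: 8 × 420 = 3360
  Σ(formed) = 4074 kJ
ΔH = Σ(broken) − Σ(formed) = 3910 − 4074 = −164 kJ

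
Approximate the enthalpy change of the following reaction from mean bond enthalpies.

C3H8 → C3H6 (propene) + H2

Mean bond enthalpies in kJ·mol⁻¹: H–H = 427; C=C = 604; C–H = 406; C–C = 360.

Bonds broken (reactants):
  C–C: 2 × 360 = 720
  C–H: 8 × 406 = 3248
  Σ(broken) = 3968 kJ
Bonds formed (products):
  C–C: 1 × 360 = 360
  C–H: 6 × 406 = 2436
  C=C: 1 × 604 = 604
  H–H: 1 × 427 = 427
  Σ(formed) = 3827 kJ
ΔH = Σ(broken) − Σ(formed) = 3968 − 3827 = +141 kJ

ΔH ≈ +141 kJ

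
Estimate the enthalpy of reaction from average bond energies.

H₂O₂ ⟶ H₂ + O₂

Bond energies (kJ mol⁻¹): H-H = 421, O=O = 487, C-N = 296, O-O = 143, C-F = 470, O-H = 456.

Bonds broken (reactants):
  O-H: 2 × 456 = 912
  O-O: 1 × 143 = 143
  Σ(broken) = 1055 kJ
Bonds formed (products):
  H-H: 1 × 421 = 421
  O=O: 1 × 487 = 487
  Σ(formed) = 908 kJ
ΔH = Σ(broken) − Σ(formed) = 1055 − 908 = +147 kJ

ΔH ≈ +147 kJ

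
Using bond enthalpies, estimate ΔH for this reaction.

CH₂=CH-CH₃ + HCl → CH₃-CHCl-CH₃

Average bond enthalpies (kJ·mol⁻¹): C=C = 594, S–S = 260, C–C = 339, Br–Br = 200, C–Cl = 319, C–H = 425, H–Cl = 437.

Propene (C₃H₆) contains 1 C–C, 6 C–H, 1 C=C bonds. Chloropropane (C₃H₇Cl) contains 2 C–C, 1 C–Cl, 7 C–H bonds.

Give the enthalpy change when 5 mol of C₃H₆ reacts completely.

Bonds broken (reactants):
  C–C: 1 × 339 = 339
  C–H: 6 × 425 = 2550
  C=C: 1 × 594 = 594
  H–Cl: 1 × 437 = 437
  Σ(broken) = 3920 kJ
Bonds formed (products):
  C–C: 2 × 339 = 678
  C–Cl: 1 × 319 = 319
  C–H: 7 × 425 = 2975
  Σ(formed) = 3972 kJ
ΔH = Σ(broken) − Σ(formed) = 3920 − 3972 = −52 kJ
For 5× the reaction as written: 5 × (−52) = −260 kJ

ΔH = −260 kJ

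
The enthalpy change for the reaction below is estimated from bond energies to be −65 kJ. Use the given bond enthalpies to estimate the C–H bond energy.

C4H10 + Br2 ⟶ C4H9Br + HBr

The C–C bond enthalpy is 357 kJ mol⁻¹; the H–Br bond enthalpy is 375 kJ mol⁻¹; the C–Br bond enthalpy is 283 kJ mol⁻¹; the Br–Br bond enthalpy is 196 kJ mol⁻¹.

Let D be the C–H bond energy.
Σ(broken) = 1×196 + 3×357 + 10×D = 1267 + 10D
Σ(formed) = 1×283 + 3×357 + 9×D + 1×375 = 1729 + 9D
ΔH = Σ(broken) − Σ(formed) = (1267 + 10D) − (1729 + 9D) = −462 + D
Setting this equal to −65 kJ gives D = 397 kJ/mol.

D(C–H) ≈ 397 kJ/mol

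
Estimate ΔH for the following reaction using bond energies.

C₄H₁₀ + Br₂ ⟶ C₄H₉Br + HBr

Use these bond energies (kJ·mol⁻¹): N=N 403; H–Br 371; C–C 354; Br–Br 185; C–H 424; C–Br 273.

ΔH ≈ −35 kJ

Bonds broken (reactants):
  Br–Br: 1 × 185 = 185
  C–C: 3 × 354 = 1062
  C–H: 10 × 424 = 4240
  Σ(broken) = 5487 kJ
Bonds formed (products):
  C–Br: 1 × 273 = 273
  C–C: 3 × 354 = 1062
  C–H: 9 × 424 = 3816
  H–Br: 1 × 371 = 371
  Σ(formed) = 5522 kJ
ΔH = Σ(broken) − Σ(formed) = 5487 − 5522 = −35 kJ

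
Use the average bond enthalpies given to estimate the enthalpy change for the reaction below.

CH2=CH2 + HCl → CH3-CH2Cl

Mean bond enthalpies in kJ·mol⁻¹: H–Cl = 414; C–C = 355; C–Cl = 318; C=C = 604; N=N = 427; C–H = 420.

Bonds broken (reactants):
  C–H: 4 × 420 = 1680
  C=C: 1 × 604 = 604
  H–Cl: 1 × 414 = 414
  Σ(broken) = 2698 kJ
Bonds formed (products):
  C–C: 1 × 355 = 355
  C–Cl: 1 × 318 = 318
  C–H: 5 × 420 = 2100
  Σ(formed) = 2773 kJ
ΔH = Σ(broken) − Σ(formed) = 2698 − 2773 = −75 kJ

ΔH ≈ −75 kJ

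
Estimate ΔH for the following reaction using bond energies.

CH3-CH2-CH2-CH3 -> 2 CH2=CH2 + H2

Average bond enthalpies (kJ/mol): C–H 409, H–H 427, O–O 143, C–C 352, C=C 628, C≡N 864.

Bonds broken (reactants):
  C–C: 3 × 352 = 1056
  C–H: 10 × 409 = 4090
  Σ(broken) = 5146 kJ
Bonds formed (products):
  C–H: 8 × 409 = 3272
  C=C: 2 × 628 = 1256
  H–H: 1 × 427 = 427
  Σ(formed) = 4955 kJ
ΔH = Σ(broken) − Σ(formed) = 5146 − 4955 = +191 kJ

ΔH ≈ +191 kJ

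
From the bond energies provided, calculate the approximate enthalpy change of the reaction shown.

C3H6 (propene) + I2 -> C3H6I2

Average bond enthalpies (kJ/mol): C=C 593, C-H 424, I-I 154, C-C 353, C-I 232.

ΔH ≈ −70 kJ

Bonds broken (reactants):
  C-C: 1 × 353 = 353
  C-H: 6 × 424 = 2544
  C=C: 1 × 593 = 593
  I-I: 1 × 154 = 154
  Σ(broken) = 3644 kJ
Bonds formed (products):
  C-C: 2 × 353 = 706
  C-H: 6 × 424 = 2544
  C-I: 2 × 232 = 464
  Σ(formed) = 3714 kJ
ΔH = Σ(broken) − Σ(formed) = 3644 − 3714 = −70 kJ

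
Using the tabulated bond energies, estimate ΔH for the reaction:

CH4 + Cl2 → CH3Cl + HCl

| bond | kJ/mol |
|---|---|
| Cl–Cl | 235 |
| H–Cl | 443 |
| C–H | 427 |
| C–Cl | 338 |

ΔH ≈ −119 kJ

Bonds broken (reactants):
  C–H: 4 × 427 = 1708
  Cl–Cl: 1 × 235 = 235
  Σ(broken) = 1943 kJ
Bonds formed (products):
  C–Cl: 1 × 338 = 338
  C–H: 3 × 427 = 1281
  H–Cl: 1 × 443 = 443
  Σ(formed) = 2062 kJ
ΔH = Σ(broken) − Σ(formed) = 1943 − 2062 = −119 kJ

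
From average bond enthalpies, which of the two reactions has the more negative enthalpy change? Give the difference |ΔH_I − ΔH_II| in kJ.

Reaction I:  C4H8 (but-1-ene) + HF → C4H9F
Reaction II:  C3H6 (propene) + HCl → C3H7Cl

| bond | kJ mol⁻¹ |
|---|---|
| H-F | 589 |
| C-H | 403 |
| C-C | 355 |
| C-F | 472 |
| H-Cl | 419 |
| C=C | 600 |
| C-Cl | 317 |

Reaction II, by 15 kJ

Reaction I:
  Bonds broken (reactants):
    C-C: 2 × 355 = 710
    C-H: 8 × 403 = 3224
    C=C: 1 × 600 = 600
    H-F: 1 × 589 = 589
    Σ(broken) = 5123 kJ
  Bonds formed (products):
    C-C: 3 × 355 = 1065
    C-F: 1 × 472 = 472
    C-H: 9 × 403 = 3627
    Σ(formed) = 5164 kJ
  ΔH_I = 5123 − 5164 = −41 kJ
Reaction II:
  Bonds broken (reactants):
    C-C: 1 × 355 = 355
    C-H: 6 × 403 = 2418
    C=C: 1 × 600 = 600
    H-Cl: 1 × 419 = 419
    Σ(broken) = 3792 kJ
  Bonds formed (products):
    C-C: 2 × 355 = 710
    C-Cl: 1 × 317 = 317
    C-H: 7 × 403 = 2821
    Σ(formed) = 3848 kJ
  ΔH_II = 3792 − 3848 = −56 kJ
ΔH_I − ΔH_II = +15 kJ, so reaction II has the more negative ΔH; |ΔH_I − ΔH_II| = 15 kJ.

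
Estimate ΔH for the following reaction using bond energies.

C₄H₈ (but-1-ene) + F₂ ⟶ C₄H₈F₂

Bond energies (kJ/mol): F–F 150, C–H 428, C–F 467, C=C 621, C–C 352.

Bonds broken (reactants):
  C–C: 2 × 352 = 704
  C–H: 8 × 428 = 3424
  C=C: 1 × 621 = 621
  F–F: 1 × 150 = 150
  Σ(broken) = 4899 kJ
Bonds formed (products):
  C–C: 3 × 352 = 1056
  C–F: 2 × 467 = 934
  C–H: 8 × 428 = 3424
  Σ(formed) = 5414 kJ
ΔH = Σ(broken) − Σ(formed) = 4899 − 5414 = −515 kJ

ΔH ≈ −515 kJ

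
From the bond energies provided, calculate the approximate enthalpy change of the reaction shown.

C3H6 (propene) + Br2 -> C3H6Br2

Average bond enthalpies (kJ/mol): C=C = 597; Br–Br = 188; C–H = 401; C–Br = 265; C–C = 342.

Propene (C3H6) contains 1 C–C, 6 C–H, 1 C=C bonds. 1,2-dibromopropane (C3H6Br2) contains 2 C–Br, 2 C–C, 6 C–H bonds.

ΔH ≈ −87 kJ

Bonds broken (reactants):
  Br–Br: 1 × 188 = 188
  C–C: 1 × 342 = 342
  C–H: 6 × 401 = 2406
  C=C: 1 × 597 = 597
  Σ(broken) = 3533 kJ
Bonds formed (products):
  C–Br: 2 × 265 = 530
  C–C: 2 × 342 = 684
  C–H: 6 × 401 = 2406
  Σ(formed) = 3620 kJ
ΔH = Σ(broken) − Σ(formed) = 3533 − 3620 = −87 kJ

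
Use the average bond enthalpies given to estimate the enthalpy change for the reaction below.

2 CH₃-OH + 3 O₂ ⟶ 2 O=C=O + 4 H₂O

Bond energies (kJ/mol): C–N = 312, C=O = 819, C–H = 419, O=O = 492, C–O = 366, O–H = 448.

ΔH ≈ −1242 kJ

Bonds broken (reactants):
  C–H: 6 × 419 = 2514
  C–O: 2 × 366 = 732
  O–H: 2 × 448 = 896
  O=O: 3 × 492 = 1476
  Σ(broken) = 5618 kJ
Bonds formed (products):
  C=O: 4 × 819 = 3276
  O–H: 8 × 448 = 3584
  Σ(formed) = 6860 kJ
ΔH = Σ(broken) − Σ(formed) = 5618 − 6860 = −1242 kJ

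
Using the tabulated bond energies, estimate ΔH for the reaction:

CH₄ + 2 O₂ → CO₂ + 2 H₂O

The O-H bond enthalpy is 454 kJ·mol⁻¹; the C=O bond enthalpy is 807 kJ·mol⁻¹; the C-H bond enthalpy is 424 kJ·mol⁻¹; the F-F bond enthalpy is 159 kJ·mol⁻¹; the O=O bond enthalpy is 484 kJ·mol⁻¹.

Bonds broken (reactants):
  C-H: 4 × 424 = 1696
  O=O: 2 × 484 = 968
  Σ(broken) = 2664 kJ
Bonds formed (products):
  C=O: 2 × 807 = 1614
  O-H: 4 × 454 = 1816
  Σ(formed) = 3430 kJ
ΔH = Σ(broken) − Σ(formed) = 2664 − 3430 = −766 kJ

ΔH ≈ −766 kJ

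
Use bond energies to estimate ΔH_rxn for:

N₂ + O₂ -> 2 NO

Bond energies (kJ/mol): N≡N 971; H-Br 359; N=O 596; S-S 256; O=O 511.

ΔH ≈ +290 kJ

Bonds broken (reactants):
  N≡N: 1 × 971 = 971
  O=O: 1 × 511 = 511
  Σ(broken) = 1482 kJ
Bonds formed (products):
  N=O: 2 × 596 = 1192
  Σ(formed) = 1192 kJ
ΔH = Σ(broken) − Σ(formed) = 1482 − 1192 = +290 kJ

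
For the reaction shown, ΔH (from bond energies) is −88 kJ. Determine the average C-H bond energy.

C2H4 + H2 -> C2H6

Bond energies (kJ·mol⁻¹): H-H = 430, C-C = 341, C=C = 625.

Let D be the C-H bond energy.
Σ(broken) = 4×D + 1×625 + 1×430 = 1055 + 4D
Σ(formed) = 1×341 + 6×D = 341 + 6D
ΔH = Σ(broken) − Σ(formed) = (1055 + 4D) − (341 + 6D) = +714 − 2D
Setting this equal to −88 kJ gives 2D = 802, so D = 401 kJ/mol.

D(C-H) ≈ 401 kJ/mol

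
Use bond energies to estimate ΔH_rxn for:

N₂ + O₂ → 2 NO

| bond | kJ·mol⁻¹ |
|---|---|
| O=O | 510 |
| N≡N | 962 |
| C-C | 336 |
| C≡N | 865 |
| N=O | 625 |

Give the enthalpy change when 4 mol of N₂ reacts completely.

Bonds broken (reactants):
  N≡N: 1 × 962 = 962
  O=O: 1 × 510 = 510
  Σ(broken) = 1472 kJ
Bonds formed (products):
  N=O: 2 × 625 = 1250
  Σ(formed) = 1250 kJ
ΔH = Σ(broken) − Σ(formed) = 1472 − 1250 = +222 kJ
For 4× the reaction as written: 4 × (+222) = +888 kJ

ΔH = +888 kJ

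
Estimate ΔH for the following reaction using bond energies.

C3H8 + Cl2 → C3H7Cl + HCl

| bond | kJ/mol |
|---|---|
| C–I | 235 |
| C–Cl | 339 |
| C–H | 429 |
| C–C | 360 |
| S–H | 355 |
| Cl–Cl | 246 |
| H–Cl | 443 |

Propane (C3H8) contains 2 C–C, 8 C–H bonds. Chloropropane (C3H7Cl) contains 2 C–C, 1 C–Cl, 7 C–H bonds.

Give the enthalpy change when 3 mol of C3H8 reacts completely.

ΔH = −321 kJ

Bonds broken (reactants):
  C–C: 2 × 360 = 720
  C–H: 8 × 429 = 3432
  Cl–Cl: 1 × 246 = 246
  Σ(broken) = 4398 kJ
Bonds formed (products):
  C–C: 2 × 360 = 720
  C–Cl: 1 × 339 = 339
  C–H: 7 × 429 = 3003
  H–Cl: 1 × 443 = 443
  Σ(formed) = 4505 kJ
ΔH = Σ(broken) − Σ(formed) = 4398 − 4505 = −107 kJ
For 3× the reaction as written: 3 × (−107) = −321 kJ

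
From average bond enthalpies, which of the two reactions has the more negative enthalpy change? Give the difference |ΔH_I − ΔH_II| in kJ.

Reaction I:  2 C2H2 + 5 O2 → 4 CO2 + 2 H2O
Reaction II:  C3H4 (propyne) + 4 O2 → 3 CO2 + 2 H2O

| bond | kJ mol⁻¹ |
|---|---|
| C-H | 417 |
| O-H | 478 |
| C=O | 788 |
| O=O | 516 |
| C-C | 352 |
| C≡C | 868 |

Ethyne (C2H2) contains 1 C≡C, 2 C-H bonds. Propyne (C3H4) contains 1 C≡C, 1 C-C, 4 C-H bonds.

Reaction I:
  Bonds broken (reactants):
    C≡C: 2 × 868 = 1736
    C-H: 4 × 417 = 1668
    O=O: 5 × 516 = 2580
    Σ(broken) = 5984 kJ
  Bonds formed (products):
    C=O: 8 × 788 = 6304
    O-H: 4 × 478 = 1912
    Σ(formed) = 8216 kJ
  ΔH_I = 5984 − 8216 = −2232 kJ
Reaction II:
  Bonds broken (reactants):
    C≡C: 1 × 868 = 868
    C-C: 1 × 352 = 352
    C-H: 4 × 417 = 1668
    O=O: 4 × 516 = 2064
    Σ(broken) = 4952 kJ
  Bonds formed (products):
    C=O: 6 × 788 = 4728
    O-H: 4 × 478 = 1912
    Σ(formed) = 6640 kJ
  ΔH_II = 4952 − 6640 = −1688 kJ
ΔH_I − ΔH_II = −544 kJ, so reaction I has the more negative ΔH; |ΔH_I − ΔH_II| = 544 kJ.

Reaction I, by 544 kJ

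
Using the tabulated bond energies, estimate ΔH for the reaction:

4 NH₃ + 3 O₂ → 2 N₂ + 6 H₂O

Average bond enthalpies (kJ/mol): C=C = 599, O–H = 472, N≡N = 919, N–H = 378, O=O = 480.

Bonds broken (reactants):
  N–H: 12 × 378 = 4536
  O=O: 3 × 480 = 1440
  Σ(broken) = 5976 kJ
Bonds formed (products):
  N≡N: 2 × 919 = 1838
  O–H: 12 × 472 = 5664
  Σ(formed) = 7502 kJ
ΔH = Σ(broken) − Σ(formed) = 5976 − 7502 = −1526 kJ

ΔH ≈ −1526 kJ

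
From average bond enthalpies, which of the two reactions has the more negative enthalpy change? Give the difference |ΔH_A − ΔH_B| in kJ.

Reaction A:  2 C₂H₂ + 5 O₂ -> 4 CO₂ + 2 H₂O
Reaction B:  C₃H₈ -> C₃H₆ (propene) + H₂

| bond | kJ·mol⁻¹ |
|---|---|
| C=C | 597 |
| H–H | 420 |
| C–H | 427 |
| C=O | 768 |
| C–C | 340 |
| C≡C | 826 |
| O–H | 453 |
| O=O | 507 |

Reaction A:
  Bonds broken (reactants):
    C≡C: 2 × 826 = 1652
    C–H: 4 × 427 = 1708
    O=O: 5 × 507 = 2535
    Σ(broken) = 5895 kJ
  Bonds formed (products):
    C=O: 8 × 768 = 6144
    O–H: 4 × 453 = 1812
    Σ(formed) = 7956 kJ
  ΔH_A = 5895 − 7956 = −2061 kJ
Reaction B:
  Bonds broken (reactants):
    C–C: 2 × 340 = 680
    C–H: 8 × 427 = 3416
    Σ(broken) = 4096 kJ
  Bonds formed (products):
    C–C: 1 × 340 = 340
    C–H: 6 × 427 = 2562
    C=C: 1 × 597 = 597
    H–H: 1 × 420 = 420
    Σ(formed) = 3919 kJ
  ΔH_B = 4096 − 3919 = +177 kJ
ΔH_A − ΔH_B = −2238 kJ, so reaction A has the more negative ΔH; |ΔH_A − ΔH_B| = 2238 kJ.

Reaction A, by 2238 kJ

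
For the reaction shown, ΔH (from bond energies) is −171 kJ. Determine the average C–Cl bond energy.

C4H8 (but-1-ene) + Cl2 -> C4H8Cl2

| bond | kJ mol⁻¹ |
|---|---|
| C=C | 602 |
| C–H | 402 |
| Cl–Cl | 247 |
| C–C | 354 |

D(C–Cl) ≈ 333 kJ/mol

Let D be the C–Cl bond energy.
Σ(broken) = 2×354 + 8×402 + 1×602 + 1×247 = 4773
Σ(formed) = 3×354 + 2×D + 8×402 = 4278 + 2D
ΔH = Σ(broken) − Σ(formed) = (4773) − (4278 + 2D) = +495 − 2D
Setting this equal to −171 kJ gives 2D = 666, so D = 333 kJ/mol.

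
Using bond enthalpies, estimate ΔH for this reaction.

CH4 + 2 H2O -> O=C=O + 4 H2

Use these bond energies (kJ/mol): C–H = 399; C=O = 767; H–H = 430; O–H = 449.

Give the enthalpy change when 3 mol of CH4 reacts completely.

Bonds broken (reactants):
  C–H: 4 × 399 = 1596
  O–H: 4 × 449 = 1796
  Σ(broken) = 3392 kJ
Bonds formed (products):
  C=O: 2 × 767 = 1534
  H–H: 4 × 430 = 1720
  Σ(formed) = 3254 kJ
ΔH = Σ(broken) − Σ(formed) = 3392 − 3254 = +138 kJ
For 3× the reaction as written: 3 × (+138) = +414 kJ

ΔH = +414 kJ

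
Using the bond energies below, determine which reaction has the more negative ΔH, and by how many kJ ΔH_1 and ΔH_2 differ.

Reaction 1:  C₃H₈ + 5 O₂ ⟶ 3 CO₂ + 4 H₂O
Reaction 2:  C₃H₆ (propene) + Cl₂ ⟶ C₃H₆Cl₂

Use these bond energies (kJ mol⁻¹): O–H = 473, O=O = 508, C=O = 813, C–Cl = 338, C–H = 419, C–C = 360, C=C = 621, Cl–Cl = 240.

Reaction 1:
  Bonds broken (reactants):
    C–C: 2 × 360 = 720
    C–H: 8 × 419 = 3352
    O=O: 5 × 508 = 2540
    Σ(broken) = 6612 kJ
  Bonds formed (products):
    C=O: 6 × 813 = 4878
    O–H: 8 × 473 = 3784
    Σ(formed) = 8662 kJ
  ΔH_1 = 6612 − 8662 = −2050 kJ
Reaction 2:
  Bonds broken (reactants):
    C–C: 1 × 360 = 360
    C–H: 6 × 419 = 2514
    C=C: 1 × 621 = 621
    Cl–Cl: 1 × 240 = 240
    Σ(broken) = 3735 kJ
  Bonds formed (products):
    C–C: 2 × 360 = 720
    C–Cl: 2 × 338 = 676
    C–H: 6 × 419 = 2514
    Σ(formed) = 3910 kJ
  ΔH_2 = 3735 − 3910 = −175 kJ
ΔH_1 − ΔH_2 = −1875 kJ, so reaction 1 has the more negative ΔH; |ΔH_1 − ΔH_2| = 1875 kJ.

Reaction 1, by 1875 kJ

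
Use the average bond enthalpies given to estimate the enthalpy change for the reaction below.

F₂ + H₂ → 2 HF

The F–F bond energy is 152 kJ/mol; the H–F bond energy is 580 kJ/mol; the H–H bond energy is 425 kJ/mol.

Bonds broken (reactants):
  F–F: 1 × 152 = 152
  H–H: 1 × 425 = 425
  Σ(broken) = 577 kJ
Bonds formed (products):
  H–F: 2 × 580 = 1160
  Σ(formed) = 1160 kJ
ΔH = Σ(broken) − Σ(formed) = 577 − 1160 = −583 kJ

ΔH ≈ −583 kJ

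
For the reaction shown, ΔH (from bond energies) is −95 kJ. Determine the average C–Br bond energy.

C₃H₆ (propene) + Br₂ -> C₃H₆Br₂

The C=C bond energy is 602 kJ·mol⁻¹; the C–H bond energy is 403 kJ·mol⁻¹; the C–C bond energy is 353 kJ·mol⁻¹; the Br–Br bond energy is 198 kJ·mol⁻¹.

D(C–Br) ≈ 271 kJ/mol

Let D be the C–Br bond energy.
Σ(broken) = 1×198 + 1×353 + 6×403 + 1×602 = 3571
Σ(formed) = 2×D + 2×353 + 6×403 = 3124 + 2D
ΔH = Σ(broken) − Σ(formed) = (3571) − (3124 + 2D) = +447 − 2D
Setting this equal to −95 kJ gives 2D = 542, so D = 271 kJ/mol.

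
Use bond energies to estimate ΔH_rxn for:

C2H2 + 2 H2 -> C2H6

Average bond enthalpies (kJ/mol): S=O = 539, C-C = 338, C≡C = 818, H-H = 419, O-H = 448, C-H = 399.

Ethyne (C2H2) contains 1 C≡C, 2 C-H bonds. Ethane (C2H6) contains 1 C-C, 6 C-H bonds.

Bonds broken (reactants):
  C≡C: 1 × 818 = 818
  C-H: 2 × 399 = 798
  H-H: 2 × 419 = 838
  Σ(broken) = 2454 kJ
Bonds formed (products):
  C-C: 1 × 338 = 338
  C-H: 6 × 399 = 2394
  Σ(formed) = 2732 kJ
ΔH = Σ(broken) − Σ(formed) = 2454 − 2732 = −278 kJ

ΔH ≈ −278 kJ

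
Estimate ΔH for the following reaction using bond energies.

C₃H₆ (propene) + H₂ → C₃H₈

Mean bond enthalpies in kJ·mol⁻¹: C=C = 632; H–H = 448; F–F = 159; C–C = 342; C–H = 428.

ΔH ≈ −118 kJ

Bonds broken (reactants):
  C–C: 1 × 342 = 342
  C–H: 6 × 428 = 2568
  C=C: 1 × 632 = 632
  H–H: 1 × 448 = 448
  Σ(broken) = 3990 kJ
Bonds formed (products):
  C–C: 2 × 342 = 684
  C–H: 8 × 428 = 3424
  Σ(formed) = 4108 kJ
ΔH = Σ(broken) − Σ(formed) = 3990 − 4108 = −118 kJ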